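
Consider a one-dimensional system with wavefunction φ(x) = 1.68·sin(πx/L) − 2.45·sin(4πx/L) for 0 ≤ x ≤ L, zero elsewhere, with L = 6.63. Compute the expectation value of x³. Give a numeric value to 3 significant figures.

⟨x³⟩ = ∫ x³·|φ|² dx / ∫|φ|² dx (integrals over the domain).
On 0 ≤ x ≤ L (j ≠ l): ∫sin²(jπx/L) dx = L/2, ∫sin(jπx/L)·sin(lπx/L) dx = 0; diagonal moments ∫x·sin²(jπx/L) dx = L²/4, ∫x²·sin²(jπx/L) dx = L³·(1/6 − 1/(4j²π²)); cross terms ∫x·sin(jπx/L)·sin(lπx/L) dx = 0 for j + l even and −4jlL²/(π²(j² − l²)²) for j + l odd, ∫x²·sin(jπx/L)·sin(lπx/L) dx = (−1)^(j+l)·4jlL³/(π²(j² − l²)²); higher powers the same way via product-to-sum and parts.
State is unnormalized: ∫|φ|² dx = 29.255, and ∫φ*·x³·φ dx = 2058.1, so ⟨x³⟩ = 2058.1 / 29.255.
⟨x³⟩ = 70.351.

70.4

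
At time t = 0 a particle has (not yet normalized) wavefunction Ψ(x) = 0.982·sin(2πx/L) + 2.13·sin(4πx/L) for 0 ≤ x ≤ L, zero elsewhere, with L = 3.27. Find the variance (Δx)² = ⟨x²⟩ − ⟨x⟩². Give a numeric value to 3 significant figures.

1.21

Compute ⟨x⟩ and ⟨x²⟩ separately, then (Δx)² = ⟨x²⟩ − ⟨x⟩².
On 0 ≤ x ≤ L (j ≠ l): ∫sin²(jπx/L) dx = L/2, ∫sin(jπx/L)·sin(lπx/L) dx = 0; diagonal moments ∫x·sin²(jπx/L) dx = L²/4, ∫x²·sin²(jπx/L) dx = L³·(1/6 − 1/(4j²π²)); cross terms ∫x·sin(jπx/L)·sin(lπx/L) dx = 0 for j + l even and −4jlL²/(π²(j² − l²)²) for j + l odd, ∫x²·sin(jπx/L)·sin(lπx/L) dx = (−1)^(j+l)·4jlL³/(π²(j² − l²)²); higher powers the same way via product-to-sum and parts.
Normalization: ∫|Ψ|² dx = 8.9945.
⟨x⟩ = 1.6350 and ⟨x²⟩ = 3.8788.
(Δx)² = 3.8788 − (1.6350)² = 1.2056.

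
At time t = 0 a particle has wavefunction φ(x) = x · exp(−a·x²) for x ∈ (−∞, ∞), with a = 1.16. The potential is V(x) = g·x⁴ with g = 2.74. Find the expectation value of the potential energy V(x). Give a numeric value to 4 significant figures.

1.909

⟨V⟩ = ∫ V(x)·|φ|² dx / ∫|φ|² dx.
Expand each integrand as polynomial × e^(−2ax²) and use ∫x^(2j)·e^(−2ax²) dx = (2j−1)!!/(4a)^j · √(π/(2a)), odd powers → 0; here √(π/(2a)) = 1.1637.
State is unnormalized: ∫|φ|² dx = 0.25079, and ∫φ*·V(x)·φ dx = 0.47876, so ⟨V⟩ = 0.47876 / 0.25079.
⟨V⟩ = 1.9090.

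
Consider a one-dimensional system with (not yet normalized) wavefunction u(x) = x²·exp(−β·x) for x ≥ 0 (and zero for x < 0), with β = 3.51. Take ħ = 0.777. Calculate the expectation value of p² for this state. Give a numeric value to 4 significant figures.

p² u = −ħ² d²u/dx²; ⟨p²⟩ = −ħ² ∫ u*·u'' dx / ∫|u|² dx.
Differentiate x²·exp(−β·x) with the product rule; every integrand then reduces to terms xʲ·e^(−2βx) on [0, ∞), with ∫₀^∞ xʲ·e^(−2βx) dx = j!/(2β)^(j+1).
State is unnormalized: ∫|u|² dx = 0.0014078, and ∫u*·(−ħ² u'') dx = 0.0034903, so ⟨p²⟩ = 0.0034903 / 0.0014078.
⟨p²⟩ = 2.4793.

2.479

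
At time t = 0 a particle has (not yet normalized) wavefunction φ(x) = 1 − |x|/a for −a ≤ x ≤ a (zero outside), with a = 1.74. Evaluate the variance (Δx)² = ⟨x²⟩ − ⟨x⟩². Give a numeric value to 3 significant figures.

0.303

Compute ⟨x⟩ and ⟨x²⟩ separately, then (Δx)² = ⟨x²⟩ − ⟨x⟩².
φ is even, so ∫ over [−a, a] = 2∫₀ᵃ with φ = 1 − x/a there: ∫₀ᵃ (1 − x/a)² dx = a/3, ∫₀ᵃ x²(1 − x/a)² dx = a³/30, ∫₀ᵃ x⁴(1 − x/a)² dx = a⁵/105.
Normalization: ∫|φ|² dx = 1.1600.
⟨x⟩ = 0.0000 and ⟨x²⟩ = 0.30276.
(Δx)² = 0.30276 − (0.0000)² = 0.30276.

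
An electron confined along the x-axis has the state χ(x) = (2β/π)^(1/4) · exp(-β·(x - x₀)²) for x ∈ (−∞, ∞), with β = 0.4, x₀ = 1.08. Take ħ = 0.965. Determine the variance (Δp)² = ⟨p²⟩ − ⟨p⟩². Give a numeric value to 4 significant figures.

Compute ⟨p⟩ and ⟨p²⟩ separately; (Δp)² = ⟨p²⟩ − ⟨p⟩².
Gaussian moments (u = x − x₀): ∫u^(2j)·e^(−2βu²) du = (2j−1)!!/(4β)^j · √(π/(2β)), odd powers integrate to 0; here √(π/(2β)) = 1.9817. Derivatives: d/dx e^(−βu²) = −2βu·e^(−βu²), d²/dx² e^(−βu²) = (4β²u² − 2β)·e^(−βu²).
⟨p⟩ = 0.0000 and ⟨p²⟩ = 0.37249.
(Δp)² = 0.37249 − (0.0000)² = 0.37249.

0.3725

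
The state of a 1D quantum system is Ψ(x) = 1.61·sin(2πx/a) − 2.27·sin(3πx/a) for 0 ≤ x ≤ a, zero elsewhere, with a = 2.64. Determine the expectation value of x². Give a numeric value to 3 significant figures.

3.55

⟨x²⟩ = ∫ x²·|Ψ|² dx / ∫|Ψ|² dx (integrals over the domain).
On 0 ≤ x ≤ a (j ≠ l): ∫sin²(jπx/a) dx = a/2, ∫sin(jπx/a)·sin(lπx/a) dx = 0; diagonal moments ∫x·sin²(jπx/a) dx = a²/4, ∫x²·sin²(jπx/a) dx = a³·(1/6 − 1/(4j²π²)); cross terms ∫x·sin(jπx/a)·sin(lπx/a) dx = 0 for j + l even and −4jla²/(π²(j² − l²)²) for j + l odd, ∫x²·sin(jπx/a)·sin(lπx/a) dx = (−1)^(j+l)·4jla³/(π²(j² − l²)²); higher powers the same way via product-to-sum and parts.
State is unnormalized: ∫|Ψ|² dx = 10.223, and ∫Ψ*·x²·Ψ dx = 36.264, so ⟨x²⟩ = 36.264 / 10.223.
⟨x²⟩ = 3.5471.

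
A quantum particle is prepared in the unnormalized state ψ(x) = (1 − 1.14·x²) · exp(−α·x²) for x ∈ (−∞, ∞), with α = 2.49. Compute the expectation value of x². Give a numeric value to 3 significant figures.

0.0632

⟨x²⟩ = ∫ x²·|ψ|² dx / ∫|ψ|² dx (integrals over the domain).
Expand each integrand as polynomial × e^(−2αx²) and use ∫x^(2j)·e^(−2αx²) dx = (2j−1)!!/(4α)^j · √(π/(2α)), odd powers → 0; here √(π/(2α)) = 0.79426.
State is unnormalized: ∫|ψ|² dx = 0.64365, and ∫ψ*·x²·ψ dx = 0.040651, so ⟨x²⟩ = 0.040651 / 0.64365.
⟨x²⟩ = 0.063156.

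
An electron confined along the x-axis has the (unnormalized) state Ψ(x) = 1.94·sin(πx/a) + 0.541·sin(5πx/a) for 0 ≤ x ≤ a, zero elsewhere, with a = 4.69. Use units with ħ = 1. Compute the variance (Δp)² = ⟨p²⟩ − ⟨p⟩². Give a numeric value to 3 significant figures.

1.23

Compute ⟨p⟩ and ⟨p²⟩ separately; (Δp)² = ⟨p²⟩ − ⟨p⟩².
d²/dx² sin(jπx/a) = −(jπ/a)²·sin(jπx/a); on 0 ≤ x ≤ a, ∫sin²(jπx/a) dx = a/2 and ∫sin(jπx/a)·sin(lπx/a) dx = 0 for j ≠ l, so only diagonal terms survive in ∫|Ψ|² and ∫Ψ·Ψ″; ∫Ψ·Ψ′ dx = [Ψ²/2] between the walls = 0.
Normalization: ∫|Ψ|² dx = 9.5120.
⟨p⟩ = 0.0000 and ⟨p²⟩ = 1.2257.
(Δp)² = 1.2257 − (0.0000)² = 1.2257.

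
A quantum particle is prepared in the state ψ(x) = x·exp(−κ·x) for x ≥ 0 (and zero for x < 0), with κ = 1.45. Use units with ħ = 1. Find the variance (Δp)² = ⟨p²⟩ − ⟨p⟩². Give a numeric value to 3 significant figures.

Compute ⟨p⟩ and ⟨p²⟩ separately; (Δp)² = ⟨p²⟩ − ⟨p⟩².
Differentiate x·exp(−κ·x) with the product rule; every integrand then reduces to terms xʲ·e^(−2κx) on [0, ∞), with ∫₀^∞ xʲ·e^(−2κx) dx = j!/(2κ)^(j+1).
Normalization: ∫|ψ|² dx = 0.082004.
⟨p⟩ = 0.0000 and ⟨p²⟩ = 2.1025.
(Δp)² = 2.1025 − (0.0000)² = 2.1025.

2.10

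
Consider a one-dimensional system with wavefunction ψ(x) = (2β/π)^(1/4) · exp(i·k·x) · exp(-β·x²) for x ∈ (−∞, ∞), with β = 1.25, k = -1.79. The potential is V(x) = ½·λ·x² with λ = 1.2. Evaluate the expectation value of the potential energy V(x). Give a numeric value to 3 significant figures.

⟨V⟩ = ∫ V(x)·|ψ|² dx.
Gaussian moments: ∫x^(2j)·e^(−2βx²) dx = (2j−1)!!/(4β)^j · √(π/(2β)), odd powers integrate to 0; here √(π/(2β)) = 1.1210.
⟨V⟩ = 0.12000.

0.120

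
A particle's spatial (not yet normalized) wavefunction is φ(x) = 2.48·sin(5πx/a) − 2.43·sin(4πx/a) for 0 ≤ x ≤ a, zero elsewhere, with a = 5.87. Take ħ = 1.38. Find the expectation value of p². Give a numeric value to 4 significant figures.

p² φ = −ħ² d²φ/dx²; ⟨p²⟩ = −ħ² ∫ φ*·φ'' dx / ∫|φ|² dx.
d²/dx² sin(jπx/a) = −(jπ/a)²·sin(jπx/a); on 0 ≤ x ≤ a, ∫sin²(jπx/a) dx = a/2 and ∫sin(jπx/a)·sin(lπx/a) dx = 0 for j ≠ l, so only diagonal terms survive in ∫|φ|² and ∫φ·φ″; ∫φ·φ′ dx = [φ²/2] between the walls = 0.
State is unnormalized: ∫|φ|² dx = 35.382, and ∫φ*·(−ħ² φ'') dx = 397.43, so ⟨p²⟩ = 397.43 / 35.382.
⟨p²⟩ = 11.232.

11.23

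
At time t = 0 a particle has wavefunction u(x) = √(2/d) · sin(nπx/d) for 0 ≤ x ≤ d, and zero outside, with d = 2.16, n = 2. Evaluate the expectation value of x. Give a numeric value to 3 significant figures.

⟨x⟩ = ∫ x·|u|² dx (integrals over the domain).
With sin²θ = (1 − cos2θ)/2 on 0 ≤ x ≤ d: ∫sin²(nπx/d) dx = d/2, ∫x·sin²(nπx/d) dx = d²/4, ∫x²·sin²(nπx/d) dx = d³·(1/6 − 1/(4n²π²)); higher powers xᵏ the same way, integrating xᵏ·cos(2nπx/d) by parts.
⟨x⟩ = 1.0800.

1.08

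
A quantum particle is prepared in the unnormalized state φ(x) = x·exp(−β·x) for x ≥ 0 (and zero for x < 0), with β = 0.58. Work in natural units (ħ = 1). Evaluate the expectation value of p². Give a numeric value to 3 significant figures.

0.336

p² φ = −ħ² d²φ/dx²; ⟨p²⟩ = −ħ² ∫ φ*·φ'' dx / ∫|φ|² dx.
Differentiate x·exp(−β·x) with the product rule; every integrand then reduces to terms xʲ·e^(−2βx) on [0, ∞), with ∫₀^∞ xʲ·e^(−2βx) dx = j!/(2β)^(j+1).
State is unnormalized: ∫|φ|² dx = 1.2813, and ∫φ*·(−ħ² φ'') dx = 0.43103, so ⟨p²⟩ = 0.43103 / 1.2813.
⟨p²⟩ = 0.33640.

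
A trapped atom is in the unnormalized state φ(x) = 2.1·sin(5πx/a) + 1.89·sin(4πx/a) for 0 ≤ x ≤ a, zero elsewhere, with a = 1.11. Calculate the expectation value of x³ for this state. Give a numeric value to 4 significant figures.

0.09592

⟨x³⟩ = ∫ x³·|φ|² dx / ∫|φ|² dx (integrals over the domain).
On 0 ≤ x ≤ a (j ≠ l): ∫sin²(jπx/a) dx = a/2, ∫sin(jπx/a)·sin(lπx/a) dx = 0; diagonal moments ∫x·sin²(jπx/a) dx = a²/4, ∫x²·sin²(jπx/a) dx = a³·(1/6 − 1/(4j²π²)); cross terms ∫x·sin(jπx/a)·sin(lπx/a) dx = 0 for j + l even and −4jla²/(π²(j² − l²)²) for j + l odd, ∫x²·sin(jπx/a)·sin(lπx/a) dx = (−1)^(j+l)·4jla³/(π²(j² − l²)²); higher powers the same way via product-to-sum and parts.
State is unnormalized: ∫|φ|² dx = 4.4301, and ∫φ*·x³·φ dx = 0.42493, so ⟨x³⟩ = 0.42493 / 4.4301.
⟨x³⟩ = 0.095919.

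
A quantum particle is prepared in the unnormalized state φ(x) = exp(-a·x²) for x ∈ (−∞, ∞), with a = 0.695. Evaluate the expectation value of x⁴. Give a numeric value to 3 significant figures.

0.388

⟨x⁴⟩ = ∫ x⁴·|φ|² dx / ∫|φ|² dx (integrals over the domain).
Gaussian moments: ∫x^(2j)·e^(−2ax²) dx = (2j−1)!!/(4a)^j · √(π/(2a)), odd powers integrate to 0; here √(π/(2a)) = 1.5034.
State is unnormalized: ∫|φ|² dx = 1.5034, and ∫φ*·x⁴·φ dx = 0.58358, so ⟨x⁴⟩ = 0.58358 / 1.5034.
⟨x⁴⟩ = 0.38818.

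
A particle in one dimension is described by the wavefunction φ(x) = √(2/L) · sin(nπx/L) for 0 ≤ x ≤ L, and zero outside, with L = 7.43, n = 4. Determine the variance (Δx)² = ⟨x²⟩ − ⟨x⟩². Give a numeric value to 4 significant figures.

4.426

Compute ⟨x⟩ and ⟨x²⟩ separately, then (Δx)² = ⟨x²⟩ − ⟨x⟩².
With sin²θ = (1 − cos2θ)/2 on 0 ≤ x ≤ L: ∫sin²(nπx/L) dx = L/2, ∫x·sin²(nπx/L) dx = L²/4, ∫x²·sin²(nπx/L) dx = L³·(1/6 − 1/(4n²π²)); higher powers xᵏ the same way, integrating xᵏ·cos(2nπx/L) by parts.
⟨x⟩ = 3.7150 and ⟨x²⟩ = 18.227.
(Δx)² = 18.227 − (3.7150)² = 4.4256.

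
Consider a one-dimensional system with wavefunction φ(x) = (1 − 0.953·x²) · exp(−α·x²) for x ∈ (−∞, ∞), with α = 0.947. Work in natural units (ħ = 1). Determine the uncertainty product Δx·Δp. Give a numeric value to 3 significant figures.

Δx = √(⟨x²⟩−⟨x⟩²), Δp = √(⟨p²⟩−⟨p⟩²).
Expand each integrand as polynomial × e^(−2αx²) and use ∫x^(2j)·e^(−2αx²) dx = (2j−1)!!/(4α)^j · √(π/(2α)), odd powers → 0; here √(π/(2α)) = 1.2879. Differentiate with the product rule, d/dx e^(−αx²) = −2αx·e^(−αx²).
Normalization: ∫|φ|² dx = 0.88443.
⟨x⟩ = 0.0000, ⟨x²⟩ = 0.16911 ⇒ Δx = 0.41124.
⟨p⟩ = 0.0000, ⟨p²⟩ = 2.6839 ⇒ Δp = 1.6383.
Δx·Δp = 0.67371.

0.674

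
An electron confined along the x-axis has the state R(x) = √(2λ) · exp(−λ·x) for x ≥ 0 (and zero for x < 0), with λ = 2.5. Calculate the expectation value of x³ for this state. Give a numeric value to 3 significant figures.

0.0480

⟨x³⟩ = ∫ x³·|R|² dx (integrals over the domain).
Every integrand reduces to terms xʲ·e^(−2λx) on [0, ∞); use ∫₀^∞ xʲ·e^(−2λx) dx = j!/(2λ)^(j+1).
⟨x³⟩ = 0.048000.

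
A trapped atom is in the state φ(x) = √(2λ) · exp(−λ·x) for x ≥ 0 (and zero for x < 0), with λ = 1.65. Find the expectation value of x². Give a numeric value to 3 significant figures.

⟨x²⟩ = ∫ x²·|φ|² dx (integrals over the domain).
Every integrand reduces to terms xʲ·e^(−2λx) on [0, ∞); use ∫₀^∞ xʲ·e^(−2λx) dx = j!/(2λ)^(j+1).
⟨x²⟩ = 0.18365.

0.184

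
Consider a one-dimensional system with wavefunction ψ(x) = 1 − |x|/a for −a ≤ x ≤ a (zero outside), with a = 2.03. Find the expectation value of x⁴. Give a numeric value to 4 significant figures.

0.4852

⟨x⁴⟩ = ∫ x⁴·|ψ|² dx / ∫|ψ|² dx (integrals over the domain).
ψ is even, so ∫ over [−a, a] = 2∫₀ᵃ with ψ = 1 − x/a there: ∫₀ᵃ (1 − x/a)² dx = a/3, ∫₀ᵃ x²(1 − x/a)² dx = a³/30, ∫₀ᵃ x⁴(1 − x/a)² dx = a⁵/105.
State is unnormalized: ∫|ψ|² dx = 1.3533, and ∫ψ*·x⁴·ψ dx = 0.65663, so ⟨x⁴⟩ = 0.65663 / 1.3533.
⟨x⁴⟩ = 0.48519.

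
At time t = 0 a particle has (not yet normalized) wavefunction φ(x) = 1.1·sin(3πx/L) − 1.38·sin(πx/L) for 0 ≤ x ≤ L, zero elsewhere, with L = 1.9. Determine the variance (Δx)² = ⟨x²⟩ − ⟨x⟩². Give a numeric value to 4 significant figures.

Compute ⟨x⟩ and ⟨x²⟩ separately, then (Δx)² = ⟨x²⟩ − ⟨x⟩².
On 0 ≤ x ≤ L (j ≠ l): ∫sin²(jπx/L) dx = L/2, ∫sin(jπx/L)·sin(lπx/L) dx = 0; diagonal moments ∫x·sin²(jπx/L) dx = L²/4, ∫x²·sin²(jπx/L) dx = L³·(1/6 − 1/(4j²π²)); cross terms ∫x·sin(jπx/L)·sin(lπx/L) dx = 0 for j + l even and −4jlL²/(π²(j² − l²)²) for j + l odd, ∫x²·sin(jπx/L)·sin(lπx/L) dx = (−1)^(j+l)·4jlL³/(π²(j² − l²)²); higher powers the same way via product-to-sum and parts.
Normalization: ∫|φ|² dx = 2.9587.
⟨x⟩ = 0.95000 and ⟨x²⟩ = 0.94990.
(Δx)² = 0.94990 − (0.95000)² = 0.047397.

0.04740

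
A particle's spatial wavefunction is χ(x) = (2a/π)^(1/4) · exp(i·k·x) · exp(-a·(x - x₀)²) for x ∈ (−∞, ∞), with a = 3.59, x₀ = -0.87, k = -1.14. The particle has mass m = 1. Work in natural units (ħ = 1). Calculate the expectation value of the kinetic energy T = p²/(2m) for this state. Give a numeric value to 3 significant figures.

2.44

T = −(ħ²/2m) d²/dx², so ⟨T⟩ = −(ħ²/2m) ∫ χ*·χ'' dx; with m = 1.
Gaussian moments (u = x − x₀): ∫u^(2j)·e^(−2au²) du = (2j−1)!!/(4a)^j · √(π/(2a)), odd powers integrate to 0; here √(π/(2a)) = 0.66147. Derivatives: χ′ = (ik − 2au)·χ, χ″ = ((ik − 2au)² − 2a)·χ; the odd-in-u pieces drop out.
⟨T⟩ = 2.4448.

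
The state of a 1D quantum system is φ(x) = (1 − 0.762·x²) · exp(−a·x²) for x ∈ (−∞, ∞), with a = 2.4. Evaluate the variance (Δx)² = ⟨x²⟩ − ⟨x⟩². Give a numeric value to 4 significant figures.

0.07487

Compute ⟨x⟩ and ⟨x²⟩ separately, then (Δx)² = ⟨x²⟩ − ⟨x⟩².
Expand each integrand as polynomial × e^(−2ax²) and use ∫x^(2j)·e^(−2ax²) dx = (2j−1)!!/(4a)^j · √(π/(2a)), odd powers → 0; here √(π/(2a)) = 0.80901.
Normalization: ∫|φ|² dx = 0.69587.
⟨x⟩ = 0.0000 and ⟨x²⟩ = 0.074872.
(Δx)² = 0.074872 − (0.0000)² = 0.074872.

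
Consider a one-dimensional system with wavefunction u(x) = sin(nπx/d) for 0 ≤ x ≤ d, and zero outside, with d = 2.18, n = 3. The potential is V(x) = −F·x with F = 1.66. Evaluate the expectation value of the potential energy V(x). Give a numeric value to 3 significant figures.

⟨V⟩ = ∫ V(x)·|u|² dx / ∫|u|² dx.
With sin²θ = (1 − cos2θ)/2 on 0 ≤ x ≤ d: ∫sin²(nπx/d) dx = d/2, ∫x·sin²(nπx/d) dx = d²/4, ∫x²·sin²(nπx/d) dx = d³·(1/6 − 1/(4n²π²)); higher powers xᵏ the same way, integrating xᵏ·cos(2nπx/d) by parts.
State is unnormalized: ∫|u|² dx = 1.0900, and ∫u*·V(x)·u dx = -1.9722, so ⟨V⟩ = -1.9722 / 1.0900.
⟨V⟩ = -1.8094.

-1.81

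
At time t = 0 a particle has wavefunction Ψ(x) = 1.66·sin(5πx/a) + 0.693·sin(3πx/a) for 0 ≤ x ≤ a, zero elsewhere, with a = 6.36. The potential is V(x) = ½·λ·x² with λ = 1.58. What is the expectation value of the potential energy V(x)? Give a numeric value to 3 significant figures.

11.6

⟨V⟩ = ∫ V(x)·|Ψ|² dx / ∫|Ψ|² dx.
On 0 ≤ x ≤ a (j ≠ l): ∫sin²(jπx/a) dx = a/2, ∫sin(jπx/a)·sin(lπx/a) dx = 0; diagonal moments ∫x·sin²(jπx/a) dx = a²/4, ∫x²·sin²(jπx/a) dx = a³·(1/6 − 1/(4j²π²)); cross terms ∫x·sin(jπx/a)·sin(lπx/a) dx = 0 for j + l even and −4jla²/(π²(j² − l²)²) for j + l odd, ∫x²·sin(jπx/a)·sin(lπx/a) dx = (−1)^(j+l)·4jla³/(π²(j² − l²)²); higher powers the same way via product-to-sum and parts.
State is unnormalized: ∫|Ψ|² dx = 10.290, and ∫Ψ*·V(x)·Ψ dx = 119.87, so ⟨V⟩ = 119.87 / 10.290.
⟨V⟩ = 11.649.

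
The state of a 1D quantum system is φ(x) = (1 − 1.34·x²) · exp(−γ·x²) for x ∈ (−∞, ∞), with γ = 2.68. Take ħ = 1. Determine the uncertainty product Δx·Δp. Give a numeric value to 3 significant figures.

Δx = √(⟨x²⟩−⟨x⟩²), Δp = √(⟨p²⟩−⟨p⟩²).
Expand each integrand as polynomial × e^(−2γx²) and use ∫x^(2j)·e^(−2γx²) dx = (2j−1)!!/(4γ)^j · √(π/(2γ)), odd powers → 0; here √(π/(2γ)) = 0.76558. Differentiate with the product rule, d/dx e^(−γx²) = −2γx·e^(−γx²).
Normalization: ∫|φ|² dx = 0.61007.
⟨x⟩ = 0.0000, ⟨x²⟩ = 0.056702 ⇒ Δx = 0.23812.
⟨p⟩ = 0.0000, ⟨p²⟩ = 4.5718 ⇒ Δp = 2.1382.
Δx·Δp = 0.50914.

0.509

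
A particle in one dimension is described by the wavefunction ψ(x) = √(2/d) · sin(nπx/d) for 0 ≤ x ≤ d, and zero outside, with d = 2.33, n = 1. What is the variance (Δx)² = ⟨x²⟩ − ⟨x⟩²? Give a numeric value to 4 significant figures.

0.1774

Compute ⟨x⟩ and ⟨x²⟩ separately, then (Δx)² = ⟨x²⟩ − ⟨x⟩².
With sin²θ = (1 − cos2θ)/2 on 0 ≤ x ≤ d: ∫sin²(nπx/d) dx = d/2, ∫x·sin²(nπx/d) dx = d²/4, ∫x²·sin²(nπx/d) dx = d³·(1/6 − 1/(4n²π²)); higher powers xᵏ the same way, integrating xᵏ·cos(2nπx/d) by parts.
⟨x⟩ = 1.1650 and ⟨x²⟩ = 1.5346.
(Δx)² = 1.5346 − (1.1650)² = 0.17738.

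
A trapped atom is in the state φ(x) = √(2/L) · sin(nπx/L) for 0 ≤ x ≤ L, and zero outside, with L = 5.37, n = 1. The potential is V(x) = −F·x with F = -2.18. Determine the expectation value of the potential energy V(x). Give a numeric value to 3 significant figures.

⟨V⟩ = ∫ V(x)·|φ|² dx.
With sin²θ = (1 − cos2θ)/2 on 0 ≤ x ≤ L: ∫sin²(nπx/L) dx = L/2, ∫x·sin²(nπx/L) dx = L²/4, ∫x²·sin²(nπx/L) dx = L³·(1/6 − 1/(4n²π²)); higher powers xᵏ the same way, integrating xᵏ·cos(2nπx/L) by parts.
⟨V⟩ = 5.8533.

5.85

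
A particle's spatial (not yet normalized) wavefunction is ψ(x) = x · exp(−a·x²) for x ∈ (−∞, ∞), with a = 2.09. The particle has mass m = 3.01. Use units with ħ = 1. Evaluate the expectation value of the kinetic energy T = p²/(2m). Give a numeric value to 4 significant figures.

T = −(ħ²/2m) d²/dx², so ⟨T⟩ = −(ħ²/2m) ∫ ψ*·ψ'' dx / ∫|ψ|² dx; with m = 3.01.
Expand each integrand as polynomial × e^(−2ax²) and use ∫x^(2j)·e^(−2ax²) dx = (2j−1)!!/(4a)^j · √(π/(2a)), odd powers → 0; here √(π/(2a)) = 0.86694. Differentiate with the product rule, d/dx e^(−ax²) = −2ax·e^(−ax²).
State is unnormalized: ∫|ψ|² dx = 0.10370, and ∫ψ*·(−ħ²/2m · ψ'') dx = 0.10801, so ⟨T⟩ = 0.10801 / 0.10370.
⟨T⟩ = 1.0415.

1.042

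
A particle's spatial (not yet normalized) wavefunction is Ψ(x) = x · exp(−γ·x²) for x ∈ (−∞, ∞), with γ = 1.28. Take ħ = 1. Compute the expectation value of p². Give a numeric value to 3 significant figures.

p² Ψ = −ħ² d²Ψ/dx²; ⟨p²⟩ = −ħ² ∫ Ψ*·Ψ'' dx / ∫|Ψ|² dx.
Expand each integrand as polynomial × e^(−2γx²) and use ∫x^(2j)·e^(−2γx²) dx = (2j−1)!!/(4γ)^j · √(π/(2γ)), odd powers → 0; here √(π/(2γ)) = 1.1078. Differentiate with the product rule, d/dx e^(−γx²) = −2γx·e^(−γx²).
State is unnormalized: ∫|Ψ|² dx = 0.21636, and ∫Ψ*·(−ħ² Ψ'') dx = 0.83084, so ⟨p²⟩ = 0.83084 / 0.21636.
⟨p²⟩ = 3.8400.

3.84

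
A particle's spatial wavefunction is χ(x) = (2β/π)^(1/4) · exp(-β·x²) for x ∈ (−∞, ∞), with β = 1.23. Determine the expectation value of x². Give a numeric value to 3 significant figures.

⟨x²⟩ = ∫ x²·|χ|² dx (integrals over the domain).
Gaussian moments: ∫x^(2j)·e^(−2βx²) dx = (2j−1)!!/(4β)^j · √(π/(2β)), odd powers integrate to 0; here √(π/(2β)) = 1.1301.
⟨x²⟩ = 0.20325.

0.203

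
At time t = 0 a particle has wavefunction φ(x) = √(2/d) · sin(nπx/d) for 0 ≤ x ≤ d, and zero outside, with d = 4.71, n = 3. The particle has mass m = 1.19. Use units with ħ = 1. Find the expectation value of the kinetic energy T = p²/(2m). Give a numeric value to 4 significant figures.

1.682

T = −(ħ²/2m) d²/dx², so ⟨T⟩ = −(ħ²/2m) ∫ φ*·φ'' dx; with m = 1.19.
d/dx sin(nπx/d) = (nπ/d)·cos(nπx/d) and d²/dx² sin(nπx/d) = −(nπ/d)²·sin(nπx/d); on 0 ≤ x ≤ d, ∫sin²(nπx/d) dx = d/2 and ∫sin(nπx/d)·cos(nπx/d) dx = 0.
⟨T⟩ = 1.6824.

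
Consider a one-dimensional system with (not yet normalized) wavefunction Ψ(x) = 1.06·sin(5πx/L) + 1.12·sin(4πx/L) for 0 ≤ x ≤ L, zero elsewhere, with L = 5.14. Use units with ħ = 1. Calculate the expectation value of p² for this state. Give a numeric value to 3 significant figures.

7.57

p² Ψ = −ħ² d²Ψ/dx²; ⟨p²⟩ = −ħ² ∫ Ψ*·Ψ'' dx / ∫|Ψ|² dx.
d²/dx² sin(jπx/L) = −(jπ/L)²·sin(jπx/L); on 0 ≤ x ≤ L, ∫sin²(jπx/L) dx = L/2 and ∫sin(jπx/L)·sin(lπx/L) dx = 0 for j ≠ l, so only diagonal terms survive in ∫|Ψ|² and ∫Ψ·Ψ″; ∫Ψ·Ψ′ dx = [Ψ²/2] between the walls = 0.
State is unnormalized: ∫|Ψ|² dx = 6.1115, and ∫Ψ*·(−ħ² Ψ'') dx = 46.238, so ⟨p²⟩ = 46.238 / 6.1115.
⟨p²⟩ = 7.5657.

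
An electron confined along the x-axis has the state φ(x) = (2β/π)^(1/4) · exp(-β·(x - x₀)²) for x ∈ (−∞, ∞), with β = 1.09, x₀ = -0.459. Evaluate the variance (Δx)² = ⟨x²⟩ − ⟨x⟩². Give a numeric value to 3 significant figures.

0.229

Compute ⟨x⟩ and ⟨x²⟩ separately, then (Δx)² = ⟨x²⟩ − ⟨x⟩².
Gaussian moments (u = x − x₀): ∫u^(2j)·e^(−2βu²) du = (2j−1)!!/(4β)^j · √(π/(2β)), odd powers integrate to 0; here √(π/(2β)) = 1.2005.
⟨x⟩ = -0.45900 and ⟨x²⟩ = 0.44004.
(Δx)² = 0.44004 − (-0.45900)² = 0.22936.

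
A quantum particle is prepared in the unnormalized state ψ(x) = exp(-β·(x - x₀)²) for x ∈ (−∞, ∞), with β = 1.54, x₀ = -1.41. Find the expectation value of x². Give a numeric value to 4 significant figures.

2.150

⟨x²⟩ = ∫ x²·|ψ|² dx / ∫|ψ|² dx (integrals over the domain).
Gaussian moments (u = x − x₀): ∫u^(2j)·e^(−2βu²) du = (2j−1)!!/(4β)^j · √(π/(2β)), odd powers integrate to 0; here √(π/(2β)) = 1.0099.
State is unnormalized: ∫|ψ|² dx = 1.0099, and ∫ψ*·x²·ψ dx = 2.1718, so ⟨x²⟩ = 2.1718 / 1.0099.
⟨x²⟩ = 2.1504.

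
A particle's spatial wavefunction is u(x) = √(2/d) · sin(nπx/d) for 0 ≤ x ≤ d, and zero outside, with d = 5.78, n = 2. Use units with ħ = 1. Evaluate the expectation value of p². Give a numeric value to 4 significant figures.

p² u = −ħ² d²u/dx²; ⟨p²⟩ = −ħ² ∫ u*·u'' dx.
d/dx sin(nπx/d) = (nπ/d)·cos(nπx/d) and d²/dx² sin(nπx/d) = −(nπ/d)²·sin(nπx/d); on 0 ≤ x ≤ d, ∫sin²(nπx/d) dx = d/2 and ∫sin(nπx/d)·cos(nπx/d) dx = 0.
⟨p²⟩ = 1.1817.

1.182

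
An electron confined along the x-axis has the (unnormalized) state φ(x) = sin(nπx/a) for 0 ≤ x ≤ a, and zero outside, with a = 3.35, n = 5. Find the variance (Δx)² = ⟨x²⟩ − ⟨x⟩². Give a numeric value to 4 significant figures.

Compute ⟨x⟩ and ⟨x²⟩ separately, then (Δx)² = ⟨x²⟩ − ⟨x⟩².
With sin²θ = (1 − cos2θ)/2 on 0 ≤ x ≤ a: ∫sin²(nπx/a) dx = a/2, ∫x·sin²(nπx/a) dx = a²/4, ∫x²·sin²(nπx/a) dx = a³·(1/6 − 1/(4n²π²)); higher powers xᵏ the same way, integrating xᵏ·cos(2nπx/a) by parts.
Normalization: ∫|φ|² dx = 1.6750.
⟨x⟩ = 1.6750 and ⟨x²⟩ = 3.7181.
(Δx)² = 3.7181 − (1.6750)² = 0.91247.

0.9125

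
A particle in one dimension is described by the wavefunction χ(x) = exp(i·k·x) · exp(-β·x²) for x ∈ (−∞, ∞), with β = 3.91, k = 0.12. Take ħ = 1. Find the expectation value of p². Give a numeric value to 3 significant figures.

3.92

p² χ = −ħ² d²χ/dx²; ⟨p²⟩ = −ħ² ∫ χ*·χ'' dx / ∫|χ|² dx.
Gaussian moments: ∫x^(2j)·e^(−2βx²) dx = (2j−1)!!/(4β)^j · √(π/(2β)), odd powers integrate to 0; here √(π/(2β)) = 0.63383. Derivatives: χ′ = (ik − 2βx)·χ, χ″ = ((ik − 2βx)² − 2β)·χ; the odd-in-x pieces drop out.
State is unnormalized: ∫|χ|² dx = 0.63383, and ∫χ*·(−ħ² χ'') dx = 2.4874, so ⟨p²⟩ = 2.4874 / 0.63383.
⟨p²⟩ = 3.9244.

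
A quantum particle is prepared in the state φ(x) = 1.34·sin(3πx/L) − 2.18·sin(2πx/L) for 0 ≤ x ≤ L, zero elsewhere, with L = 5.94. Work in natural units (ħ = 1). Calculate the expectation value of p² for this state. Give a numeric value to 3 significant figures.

1.50

p² φ = −ħ² d²φ/dx²; ⟨p²⟩ = −ħ² ∫ φ*·φ'' dx / ∫|φ|² dx.
d²/dx² sin(jπx/L) = −(jπ/L)²·sin(jπx/L); on 0 ≤ x ≤ L, ∫sin²(jπx/L) dx = L/2 and ∫sin(jπx/L)·sin(lπx/L) dx = 0 for j ≠ l, so only diagonal terms survive in ∫|φ|² and ∫φ·φ″; ∫φ·φ′ dx = [φ²/2] between the walls = 0.
State is unnormalized: ∫|φ|² dx = 19.448, and ∫φ*·(−ħ² φ'') dx = 29.218, so ⟨p²⟩ = 29.218 / 19.448.
⟨p²⟩ = 1.5024.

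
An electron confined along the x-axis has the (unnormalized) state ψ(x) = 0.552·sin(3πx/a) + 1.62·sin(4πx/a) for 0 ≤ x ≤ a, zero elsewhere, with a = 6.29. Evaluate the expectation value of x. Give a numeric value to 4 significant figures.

⟨x⟩ = ∫ x·|ψ|² dx / ∫|ψ|² dx (integrals over the domain).
On 0 ≤ x ≤ a (j ≠ l): ∫sin²(jπx/a) dx = a/2, ∫sin(jπx/a)·sin(lπx/a) dx = 0; diagonal moments ∫x·sin²(jπx/a) dx = a²/4, ∫x²·sin²(jπx/a) dx = a³·(1/6 − 1/(4j²π²)); cross terms ∫x·sin(jπx/a)·sin(lπx/a) dx = 0 for j + l even and −4jla²/(π²(j² − l²)²) for j + l odd, ∫x²·sin(jπx/a)·sin(lπx/a) dx = (−1)^(j+l)·4jla³/(π²(j² − l²)²); higher powers the same way via product-to-sum and parts.
State is unnormalized: ∫|ψ|² dx = 9.2120, and ∫ψ*·x·ψ dx = 21.949, so ⟨x⟩ = 21.949 / 9.2120.
⟨x⟩ = 2.3826.

2.383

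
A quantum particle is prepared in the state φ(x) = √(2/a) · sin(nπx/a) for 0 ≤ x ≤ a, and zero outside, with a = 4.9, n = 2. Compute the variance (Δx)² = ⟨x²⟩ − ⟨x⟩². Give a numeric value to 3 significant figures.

1.70

Compute ⟨x⟩ and ⟨x²⟩ separately, then (Δx)² = ⟨x²⟩ − ⟨x⟩².
With sin²θ = (1 − cos2θ)/2 on 0 ≤ x ≤ a: ∫sin²(nπx/a) dx = a/2, ∫x·sin²(nπx/a) dx = a²/4, ∫x²·sin²(nπx/a) dx = a³·(1/6 − 1/(4n²π²)); higher powers xᵏ the same way, integrating xᵏ·cos(2nπx/a) by parts.
⟨x⟩ = 2.4500 and ⟨x²⟩ = 7.6992.
(Δx)² = 7.6992 − (2.4500)² = 1.6967.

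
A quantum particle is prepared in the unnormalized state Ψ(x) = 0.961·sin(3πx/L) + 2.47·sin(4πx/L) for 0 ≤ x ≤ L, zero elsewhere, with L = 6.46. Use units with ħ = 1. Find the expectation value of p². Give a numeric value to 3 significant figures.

3.57

p² Ψ = −ħ² d²Ψ/dx²; ⟨p²⟩ = −ħ² ∫ Ψ*·Ψ'' dx / ∫|Ψ|² dx.
d²/dx² sin(jπx/L) = −(jπ/L)²·sin(jπx/L); on 0 ≤ x ≤ L, ∫sin²(jπx/L) dx = L/2 and ∫sin(jπx/L)·sin(lπx/L) dx = 0 for j ≠ l, so only diagonal terms survive in ∫|Ψ|² and ∫Ψ·Ψ″; ∫Ψ·Ψ′ dx = [Ψ²/2] between the walls = 0.
State is unnormalized: ∫|Ψ|² dx = 22.689, and ∫Ψ*·(−ħ² Ψ'') dx = 80.917, so ⟨p²⟩ = 80.917 / 22.689.
⟨p²⟩ = 3.5664.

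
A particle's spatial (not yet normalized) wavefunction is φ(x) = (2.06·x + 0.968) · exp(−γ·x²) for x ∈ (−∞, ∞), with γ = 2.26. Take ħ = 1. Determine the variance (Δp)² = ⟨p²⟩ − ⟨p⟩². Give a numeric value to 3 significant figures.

3.77

Compute ⟨p⟩ and ⟨p²⟩ separately; (Δp)² = ⟨p²⟩ − ⟨p⟩².
Expand each integrand as polynomial × e^(−2γx²) and use ∫x^(2j)·e^(−2γx²) dx = (2j−1)!!/(4γ)^j · √(π/(2γ)), odd powers → 0; here √(π/(2γ)) = 0.83369. Differentiate with the product rule, d/dx e^(−γx²) = −2γx·e^(−γx²).
Normalization: ∫|φ|² dx = 1.1725.
⟨p⟩ = 0.0000 and ⟨p²⟩ = 3.7686.
(Δp)² = 3.7686 − (0.0000)² = 3.7686.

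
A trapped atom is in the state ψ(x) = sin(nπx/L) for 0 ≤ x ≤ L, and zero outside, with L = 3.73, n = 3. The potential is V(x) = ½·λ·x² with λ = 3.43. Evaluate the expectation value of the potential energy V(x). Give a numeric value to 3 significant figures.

7.82

⟨V⟩ = ∫ V(x)·|ψ|² dx / ∫|ψ|² dx.
With sin²θ = (1 − cos2θ)/2 on 0 ≤ x ≤ L: ∫sin²(nπx/L) dx = L/2, ∫x·sin²(nπx/L) dx = L²/4, ∫x²·sin²(nπx/L) dx = L³·(1/6 − 1/(4n²π²)); higher powers xᵏ the same way, integrating xᵏ·cos(2nπx/L) by parts.
State is unnormalized: ∫|ψ|² dx = 1.8650, and ∫ψ*·V(x)·ψ dx = 14.583, so ⟨V⟩ = 14.583 / 1.8650.
⟨V⟩ = 7.8192.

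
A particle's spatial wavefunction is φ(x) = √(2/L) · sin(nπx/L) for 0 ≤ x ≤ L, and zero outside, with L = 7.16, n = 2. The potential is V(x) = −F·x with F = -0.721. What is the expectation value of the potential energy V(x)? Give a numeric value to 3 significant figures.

⟨V⟩ = ∫ V(x)·|φ|² dx.
With sin²θ = (1 − cos2θ)/2 on 0 ≤ x ≤ L: ∫sin²(nπx/L) dx = L/2, ∫x·sin²(nπx/L) dx = L²/4, ∫x²·sin²(nπx/L) dx = L³·(1/6 − 1/(4n²π²)); higher powers xᵏ the same way, integrating xᵏ·cos(2nπx/L) by parts.
⟨V⟩ = 2.5812.

2.58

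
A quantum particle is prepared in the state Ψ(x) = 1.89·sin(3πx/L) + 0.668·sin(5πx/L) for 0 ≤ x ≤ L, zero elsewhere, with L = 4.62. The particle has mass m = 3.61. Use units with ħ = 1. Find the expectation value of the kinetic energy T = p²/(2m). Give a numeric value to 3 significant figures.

0.690

T = −(ħ²/2m) d²/dx², so ⟨T⟩ = −(ħ²/2m) ∫ Ψ*·Ψ'' dx / ∫|Ψ|² dx; with m = 3.61.
d²/dx² sin(jπx/L) = −(jπ/L)²·sin(jπx/L); on 0 ≤ x ≤ L, ∫sin²(jπx/L) dx = L/2 and ∫sin(jπx/L)·sin(lπx/L) dx = 0 for j ≠ l, so only diagonal terms survive in ∫|Ψ|² and ∫Ψ·Ψ″; ∫Ψ·Ψ′ dx = [Ψ²/2] between the walls = 0.
State is unnormalized: ∫|Ψ|² dx = 9.2823, and ∫Ψ*·(−ħ²/2m · Ψ'') dx = 6.4065, so ⟨T⟩ = 6.4065 / 9.2823.
⟨T⟩ = 0.69019.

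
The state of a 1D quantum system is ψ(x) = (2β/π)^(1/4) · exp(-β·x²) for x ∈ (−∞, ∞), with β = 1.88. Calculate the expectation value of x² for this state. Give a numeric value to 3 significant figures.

0.133

⟨x²⟩ = ∫ x²·|ψ|² dx (integrals over the domain).
Gaussian moments: ∫x^(2j)·e^(−2βx²) dx = (2j−1)!!/(4β)^j · √(π/(2β)), odd powers integrate to 0; here √(π/(2β)) = 0.91407.
⟨x²⟩ = 0.13298.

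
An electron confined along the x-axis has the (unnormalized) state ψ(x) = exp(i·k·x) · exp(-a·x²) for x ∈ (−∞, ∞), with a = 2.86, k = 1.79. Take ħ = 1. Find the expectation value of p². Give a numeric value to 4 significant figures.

6.064

p² ψ = −ħ² d²ψ/dx²; ⟨p²⟩ = −ħ² ∫ ψ*·ψ'' dx / ∫|ψ|² dx.
Gaussian moments: ∫x^(2j)·e^(−2ax²) dx = (2j−1)!!/(4a)^j · √(π/(2a)), odd powers integrate to 0; here √(π/(2a)) = 0.74110. Derivatives: ψ′ = (ik − 2ax)·ψ, ψ″ = ((ik − 2ax)² − 2a)·ψ; the odd-in-x pieces drop out.
State is unnormalized: ∫|ψ|² dx = 0.74110, and ∫ψ*·(−ħ² ψ'') dx = 4.4941, so ⟨p²⟩ = 4.4941 / 0.74110.
⟨p²⟩ = 6.0641.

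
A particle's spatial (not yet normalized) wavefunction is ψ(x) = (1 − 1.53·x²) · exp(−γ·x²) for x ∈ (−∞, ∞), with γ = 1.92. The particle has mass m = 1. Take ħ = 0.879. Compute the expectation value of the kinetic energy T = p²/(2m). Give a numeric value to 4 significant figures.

T = −(ħ²/2m) d²/dx², so ⟨T⟩ = −(ħ²/2m) ∫ ψ*·ψ'' dx / ∫|ψ|² dx; with m = 1.
Expand each integrand as polynomial × e^(−2γx²) and use ∫x^(2j)·e^(−2γx²) dx = (2j−1)!!/(4γ)^j · √(π/(2γ)), odd powers → 0; here √(π/(2γ)) = 0.90450. Differentiate with the product rule, d/dx e^(−γx²) = −2γx·e^(−γx²).
State is unnormalized: ∫|ψ|² dx = 0.65181, and ∫ψ*·(−ħ²/2m · ψ'') dx = 1.1246, so ⟨T⟩ = 1.1246 / 0.65181.
⟨T⟩ = 1.7254.

1.725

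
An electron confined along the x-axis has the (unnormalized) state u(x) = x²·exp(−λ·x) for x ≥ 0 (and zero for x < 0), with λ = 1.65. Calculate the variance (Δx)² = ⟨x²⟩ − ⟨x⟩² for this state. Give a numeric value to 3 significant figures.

Compute ⟨x⟩ and ⟨x²⟩ separately, then (Δx)² = ⟨x²⟩ − ⟨x⟩².
Every integrand reduces to terms xʲ·e^(−2λx) on [0, ∞); use ∫₀^∞ xʲ·e^(−2λx) dx = j!/(2λ)^(j+1).
Normalization: ∫|u|² dx = 0.061326.
⟨x⟩ = 1.5152 and ⟨x²⟩ = 2.7548.
(Δx)² = 2.7548 − (1.5152)² = 0.45914.

0.459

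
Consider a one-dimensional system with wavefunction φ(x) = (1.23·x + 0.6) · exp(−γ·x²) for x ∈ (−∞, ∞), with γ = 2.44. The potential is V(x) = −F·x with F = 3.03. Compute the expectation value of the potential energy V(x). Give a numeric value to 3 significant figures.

⟨V⟩ = ∫ V(x)·|φ|² dx / ∫|φ|² dx.
Expand each integrand as polynomial × e^(−2γx²) and use ∫x^(2j)·e^(−2γx²) dx = (2j−1)!!/(4γ)^j · √(π/(2γ)), odd powers → 0; here √(π/(2γ)) = 0.80235.
State is unnormalized: ∫|φ|² dx = 0.41322, and ∫φ*·V(x)·φ dx = -0.36766, so ⟨V⟩ = -0.36766 / 0.41322.
⟨V⟩ = -0.88974.

-0.890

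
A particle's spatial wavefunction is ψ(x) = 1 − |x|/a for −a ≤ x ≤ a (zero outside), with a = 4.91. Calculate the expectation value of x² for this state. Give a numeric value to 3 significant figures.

2.41

⟨x²⟩ = ∫ x²·|ψ|² dx / ∫|ψ|² dx (integrals over the domain).
ψ is even, so ∫ over [−a, a] = 2∫₀ᵃ with ψ = 1 − x/a there: ∫₀ᵃ (1 − x/a)² dx = a/3, ∫₀ᵃ x²(1 − x/a)² dx = a³/30, ∫₀ᵃ x⁴(1 − x/a)² dx = a⁵/105.
State is unnormalized: ∫|ψ|² dx = 3.2733, and ∫ψ*·x²·ψ dx = 7.8914, so ⟨x²⟩ = 7.8914 / 3.2733.
⟨x²⟩ = 2.4108.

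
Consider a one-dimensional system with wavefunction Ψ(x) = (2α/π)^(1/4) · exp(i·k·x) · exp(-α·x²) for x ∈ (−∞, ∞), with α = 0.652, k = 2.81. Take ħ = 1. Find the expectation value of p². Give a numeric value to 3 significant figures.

8.55

p² Ψ = −ħ² d²Ψ/dx²; ⟨p²⟩ = −ħ² ∫ Ψ*·Ψ'' dx.
Gaussian moments: ∫x^(2j)·e^(−2αx²) dx = (2j−1)!!/(4α)^j · √(π/(2α)), odd powers integrate to 0; here √(π/(2α)) = 1.5522. Derivatives: Ψ′ = (ik − 2αx)·Ψ, Ψ″ = ((ik − 2αx)² − 2α)·Ψ; the odd-in-x pieces drop out.
⟨p²⟩ = 8.5481.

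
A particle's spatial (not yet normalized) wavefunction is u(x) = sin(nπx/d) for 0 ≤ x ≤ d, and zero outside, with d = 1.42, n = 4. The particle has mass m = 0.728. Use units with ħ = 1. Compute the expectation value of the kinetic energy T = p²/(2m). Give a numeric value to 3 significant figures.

T = −(ħ²/2m) d²/dx², so ⟨T⟩ = −(ħ²/2m) ∫ u*·u'' dx / ∫|u|² dx; with m = 0.728.
d/dx sin(nπx/d) = (nπ/d)·cos(nπx/d) and d²/dx² sin(nπx/d) = −(nπ/d)²·sin(nπx/d); on 0 ≤ x ≤ d, ∫sin²(nπx/d) dx = d/2 and ∫sin(nπx/d)·cos(nπx/d) dx = 0.
State is unnormalized: ∫|u|² dx = 0.71000, and ∫u*·(−ħ²/2m · u'') dx = 38.189, so ⟨T⟩ = 38.189 / 0.71000.
⟨T⟩ = 53.788.

53.8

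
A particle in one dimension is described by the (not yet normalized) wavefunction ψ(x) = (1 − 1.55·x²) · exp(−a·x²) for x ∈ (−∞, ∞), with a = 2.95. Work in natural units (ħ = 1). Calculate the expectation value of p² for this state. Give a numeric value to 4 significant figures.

p² ψ = −ħ² d²ψ/dx²; ⟨p²⟩ = −ħ² ∫ ψ*·ψ'' dx / ∫|ψ|² dx.
Expand each integrand as polynomial × e^(−2ax²) and use ∫x^(2j)·e^(−2ax²) dx = (2j−1)!!/(4a)^j · √(π/(2a)), odd powers → 0; here √(π/(2a)) = 0.72971. Differentiate with the product rule, d/dx e^(−ax²) = −2ax·e^(−ax²).
State is unnormalized: ∫|ψ|² dx = 0.57578, and ∫ψ*·(−ħ² ψ'') dx = 2.9782, so ⟨p²⟩ = 2.9782 / 0.57578.
⟨p²⟩ = 5.1724.

5.172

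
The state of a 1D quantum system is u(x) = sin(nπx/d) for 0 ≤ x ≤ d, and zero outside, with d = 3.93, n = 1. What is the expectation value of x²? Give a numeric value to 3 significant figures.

4.37

⟨x²⟩ = ∫ x²·|u|² dx / ∫|u|² dx (integrals over the domain).
With sin²θ = (1 − cos2θ)/2 on 0 ≤ x ≤ d: ∫sin²(nπx/d) dx = d/2, ∫x·sin²(nπx/d) dx = d²/4, ∫x²·sin²(nπx/d) dx = d³·(1/6 − 1/(4n²π²)); higher powers xᵏ the same way, integrating xᵏ·cos(2nπx/d) by parts.
State is unnormalized: ∫|u|² dx = 1.9650, and ∫u*·x²·u dx = 8.5789, so ⟨x²⟩ = 8.5789 / 1.9650.
⟨x²⟩ = 4.3659.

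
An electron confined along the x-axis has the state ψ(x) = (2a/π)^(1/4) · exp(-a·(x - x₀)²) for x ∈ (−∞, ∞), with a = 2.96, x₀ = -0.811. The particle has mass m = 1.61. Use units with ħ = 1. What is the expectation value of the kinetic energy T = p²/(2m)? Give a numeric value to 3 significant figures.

T = −(ħ²/2m) d²/dx², so ⟨T⟩ = −(ħ²/2m) ∫ ψ*·ψ'' dx; with m = 1.61.
Gaussian moments (u = x − x₀): ∫u^(2j)·e^(−2au²) du = (2j−1)!!/(4a)^j · √(π/(2a)), odd powers integrate to 0; here √(π/(2a)) = 0.72847. Derivatives: d/dx e^(−au²) = −2au·e^(−au²), d²/dx² e^(−au²) = (4a²u² − 2a)·e^(−au²).
⟨T⟩ = 0.91925.

0.919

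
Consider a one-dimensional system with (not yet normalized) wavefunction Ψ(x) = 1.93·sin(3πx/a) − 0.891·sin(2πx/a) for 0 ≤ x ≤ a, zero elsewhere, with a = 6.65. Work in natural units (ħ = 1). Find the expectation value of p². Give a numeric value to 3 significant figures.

1.81

p² Ψ = −ħ² d²Ψ/dx²; ⟨p²⟩ = −ħ² ∫ Ψ*·Ψ'' dx / ∫|Ψ|² dx.
d²/dx² sin(jπx/a) = −(jπ/a)²·sin(jπx/a); on 0 ≤ x ≤ a, ∫sin²(jπx/a) dx = a/2 and ∫sin(jπx/a)·sin(lπx/a) dx = 0 for j ≠ l, so only diagonal terms survive in ∫|Ψ|² and ∫Ψ·Ψ″; ∫Ψ·Ψ′ dx = [Ψ²/2] between the walls = 0.
State is unnormalized: ∫|Ψ|² dx = 15.025, and ∫Ψ*·(−ħ² Ψ'') dx = 27.234, so ⟨p²⟩ = 27.234 / 15.025.
⟨p²⟩ = 1.8126.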